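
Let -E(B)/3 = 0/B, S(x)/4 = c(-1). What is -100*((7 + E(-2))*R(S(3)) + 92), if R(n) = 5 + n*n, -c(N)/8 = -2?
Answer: -2879900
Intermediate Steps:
c(N) = 16 (c(N) = -8*(-2) = 16)
S(x) = 64 (S(x) = 4*16 = 64)
E(B) = 0 (E(B) = -0/B = -3*0 = 0)
R(n) = 5 + n²
-100*((7 + E(-2))*R(S(3)) + 92) = -100*((7 + 0)*(5 + 64²) + 92) = -100*(7*(5 + 4096) + 92) = -100*(7*4101 + 92) = -100*(28707 + 92) = -100*28799 = -2879900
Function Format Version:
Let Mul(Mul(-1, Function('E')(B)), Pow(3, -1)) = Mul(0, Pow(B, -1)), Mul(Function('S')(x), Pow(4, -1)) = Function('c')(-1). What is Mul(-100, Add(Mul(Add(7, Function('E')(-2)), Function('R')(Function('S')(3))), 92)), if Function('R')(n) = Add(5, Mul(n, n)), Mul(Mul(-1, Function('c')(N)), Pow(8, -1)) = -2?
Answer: -2879900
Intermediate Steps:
Function('c')(N) = 16 (Function('c')(N) = Mul(-8, -2) = 16)
Function('S')(x) = 64 (Function('S')(x) = Mul(4, 16) = 64)
Function('E')(B) = 0 (Function('E')(B) = Mul(-3, Mul(0, Pow(B, -1))) = Mul(-3, 0) = 0)
Function('R')(n) = Add(5, Pow(n, 2))
Mul(-100, Add(Mul(Add(7, Function('E')(-2)), Function('R')(Function('S')(3))), 92)) = Mul(-100, Add(Mul(Add(7, 0), Add(5, Pow(64, 2))), 92)) = Mul(-100, Add(Mul(7, Add(5, 4096)), 92)) = Mul(-100, Add(Mul(7, 4101), 92)) = Mul(-100, Add(28707, 92)) = Mul(-100, 28799) = -2879900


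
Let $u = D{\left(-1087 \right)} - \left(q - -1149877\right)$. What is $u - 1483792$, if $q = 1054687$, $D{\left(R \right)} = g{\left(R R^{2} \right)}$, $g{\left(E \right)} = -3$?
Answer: $-3688359$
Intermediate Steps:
$D{\left(R \right)} = -3$
$u = -2204567$ ($u = -3 - \left(1054687 - -1149877\right) = -3 - \left(1054687 + 1149877\right) = -3 - 2204564 = -2204567$)
$u - 1483792 = -2204567 - 1483792 = -3688359$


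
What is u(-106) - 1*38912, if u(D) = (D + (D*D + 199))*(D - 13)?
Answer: -1387063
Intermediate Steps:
u(D) = (-13 + D)*(199 + D + D²) (u(D) = (D + (D² + 199))*(-13 + D) = (D + (199 + D²))*(-13 + D) = (199 + D + D²)*(-13 + D) = (-13 + D)*(199 + D + D²))
u(-106) - 1*38912 = (-2587 + (-106)³ - 12*(-106)² + 186*(-106)) - 1*38912 = (-2587 - 1191016 - 12*11236 - 19716) - 38912 = (-2587 - 1191016 - 134832 - 19716) - 38912 = -1348151 - 38912 = -1387063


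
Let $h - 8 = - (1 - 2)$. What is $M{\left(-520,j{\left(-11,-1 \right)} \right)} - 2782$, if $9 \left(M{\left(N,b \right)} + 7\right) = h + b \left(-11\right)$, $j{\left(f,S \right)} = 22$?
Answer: $- \frac{25334}{9} \approx -2814.9$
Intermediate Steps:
$h = 9$ ($h = 8 - \left(1 - 2\right) = 8 - -1 = 8 + 1 = 9$)
$M{\left(N,b \right)} = -6 - \frac{11 b}{9}$ ($M{\left(N,b \right)} = -7 + \frac{9 + b \left(-11\right)}{9} = -7 + \frac{9 - 11 b}{9} = -7 - \left(-1 + \frac{11 b}{9}\right) = -6 - \frac{11 b}{9}$)
$M{\left(-520,j{\left(-11,-1 \right)} \right)} - 2782 = \left(-6 - \frac{242}{9}\right) - 2782 = - \frac{296}{9} - 2782 = - \frac{25334}{9}$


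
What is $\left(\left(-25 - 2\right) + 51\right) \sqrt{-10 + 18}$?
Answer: $48 \sqrt{2} \approx 67.882$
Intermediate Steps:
$\left(\left(-25 - 2\right) + 51\right) \sqrt{-10 + 18} = \left(-27 + 51\right) \sqrt{8} = 24 \cdot 2 \sqrt{2} = 48 \sqrt{2}$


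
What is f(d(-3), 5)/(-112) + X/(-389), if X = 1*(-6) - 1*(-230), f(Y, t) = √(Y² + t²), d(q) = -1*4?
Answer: -224/389 - √41/112 ≈ -0.63301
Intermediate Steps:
d(q) = -4
X = 224 (X = -6 + 230 = 224)
f(d(-3), 5)/(-112) + X/(-389) = √((-4)² + 5²)/(-112) + 224/(-389) = √(16 + 25)*(-1/112) + 224*(-1/389) = √41*(-1/112) - 224/389 = -√41/112 - 224/389 = -224/389 - √41/112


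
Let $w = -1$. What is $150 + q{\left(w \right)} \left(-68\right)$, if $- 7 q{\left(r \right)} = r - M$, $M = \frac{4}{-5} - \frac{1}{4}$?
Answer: $\frac{5267}{35} \approx 150.49$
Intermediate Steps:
$M = - \frac{21}{20}$ ($M = 4 \left(- \frac{1}{5}\right) - \frac{1}{4} = - \frac{4}{5} - \frac{1}{4} = - \frac{21}{20} \approx -1.05$)
$q{\left(r \right)} = - \frac{3}{20} - \frac{r}{7}$ ($q{\left(r \right)} = - \frac{r - - \frac{21}{20}}{7} = - \frac{r + \frac{21}{20}}{7} = - \frac{\frac{21}{20} + r}{7} = - \frac{3}{20} - \frac{r}{7}$)
$150 + q{\left(w \right)} \left(-68\right) = 150 + \left(- \frac{3}{20} - - \frac{1}{7}\right) \left(-68\right) = 150 + \left(- \frac{3}{20} + \frac{1}{7}\right) \left(-68\right) = 150 - - \frac{17}{35} = 150 + \frac{17}{35} = \frac{5267}{35}$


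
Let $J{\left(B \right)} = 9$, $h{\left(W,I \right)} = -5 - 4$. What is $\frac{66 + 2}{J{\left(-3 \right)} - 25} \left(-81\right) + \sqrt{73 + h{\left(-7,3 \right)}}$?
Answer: $\frac{1409}{4} \approx 352.25$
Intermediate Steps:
$h{\left(W,I \right)} = -9$
$\frac{66 + 2}{J{\left(-3 \right)} - 25} \left(-81\right) + \sqrt{73 + h{\left(-7,3 \right)}} = \frac{66 + 2}{9 - 25} \left(-81\right) + \sqrt{73 - 9} = \frac{68}{-16} \left(-81\right) + \sqrt{64} = 68 \left(- \frac{1}{16}\right) \left(-81\right) + 8 = \left(- \frac{17}{4}\right) \left(-81\right) + 8 = \frac{1377}{4} + 8 = \frac{1409}{4}$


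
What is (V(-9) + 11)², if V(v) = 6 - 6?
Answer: 121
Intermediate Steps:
V(v) = 0
(V(-9) + 11)² = (0 + 11)² = 11² = 121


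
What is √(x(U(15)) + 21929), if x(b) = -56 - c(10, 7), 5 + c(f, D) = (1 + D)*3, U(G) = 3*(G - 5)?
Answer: 7*√446 ≈ 147.83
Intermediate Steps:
U(G) = -15 + 3*G (U(G) = 3*(-5 + G) = -15 + 3*G)
c(f, D) = -2 + 3*D (c(f, D) = -5 + (1 + D)*3 = -5 + (3 + 3*D) = -2 + 3*D)
x(b) = -75 (x(b) = -56 - (-2 + 3*7) = -56 - (-2 + 21) = -56 - 1*19 = -56 - 19 = -75)
√(x(U(15)) + 21929) = √(-75 + 21929) = √21854 = 7*√446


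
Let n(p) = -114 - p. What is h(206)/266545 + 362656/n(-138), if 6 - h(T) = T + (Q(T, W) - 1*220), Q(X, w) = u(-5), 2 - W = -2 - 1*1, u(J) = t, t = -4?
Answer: 12083018012/799635 ≈ 15111.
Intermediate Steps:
u(J) = -4
W = 5 (W = 2 - (-2 - 1*1) = 2 - (-2 - 1) = 2 - 1*(-3) = 2 + 3 = 5)
Q(X, w) = -4
h(T) = 230 - T (h(T) = 6 - (T + (-4 - 1*220)) = 6 - (T + (-4 - 220)) = 6 - (T - 224) = 6 - (-224 + T) = 6 + (224 - T) = 230 - T)
h(206)/266545 + 362656/n(-138) = (230 - 1*206)/266545 + 362656/(-114 - 1*(-138)) = (230 - 206)*(1/266545) + 362656/(-114 + 138) = 24*(1/266545) + 362656/24 = 24/266545 + 362656*(1/24) = 24/266545 + 45332/3 = 12083018012/799635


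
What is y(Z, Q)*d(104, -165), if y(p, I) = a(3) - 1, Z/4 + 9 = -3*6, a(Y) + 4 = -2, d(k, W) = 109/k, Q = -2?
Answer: -763/104 ≈ -7.3365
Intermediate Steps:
a(Y) = -6 (a(Y) = -4 - 2 = -6)
Z = -108 (Z = -36 + 4*(-3*6) = -36 + 4*(-18) = -36 - 72 = -108)
y(p, I) = -7 (y(p, I) = -6 - 1 = -7)
y(Z, Q)*d(104, -165) = -763/104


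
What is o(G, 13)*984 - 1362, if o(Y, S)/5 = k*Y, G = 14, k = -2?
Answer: -139122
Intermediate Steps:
o(Y, S) = -10*Y (o(Y, S) = 5*(-2*Y) = -10*Y)
o(G, 13)*984 - 1362 = -10*14*984 - 1362 = -140*984 - 1362 = -137760 - 1362 = -139122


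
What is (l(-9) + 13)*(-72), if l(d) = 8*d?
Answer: 4248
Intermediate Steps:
(l(-9) + 13)*(-72) = (8*(-9) + 13)*(-72) = (-72 + 13)*(-72) = -59*(-72) = 4248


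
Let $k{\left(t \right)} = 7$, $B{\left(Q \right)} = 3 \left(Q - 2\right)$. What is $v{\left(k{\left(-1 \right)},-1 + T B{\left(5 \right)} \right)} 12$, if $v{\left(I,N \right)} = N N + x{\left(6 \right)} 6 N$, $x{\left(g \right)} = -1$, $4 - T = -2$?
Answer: $29892$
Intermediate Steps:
$T = 6$ ($T = 4 - -2 = 4 + 2 = 6$)
$B{\left(Q \right)} = -6 + 3 Q$ ($B{\left(Q \right)} = 3 \left(-2 + Q\right) = -6 + 3 Q$)
$v{\left(I,N \right)} = N^{2} - 6 N$ ($v{\left(I,N \right)} = N N + \left(-1\right) 6 N = N^{2} - 6 N$)
$v{\left(k{\left(-1 \right)},-1 + T B{\left(5 \right)} \right)} 12 = \left(-1 + 6 \left(-6 + 3 \cdot 5\right)\right) \left(-6 - \left(1 - 6 \left(-6 + 3 \cdot 5\right)\right)\right) 12 = \left(-1 + 6 \left(-6 + 15\right)\right) \left(-6 - \left(1 - 6 \left(-6 + 15\right)\right)\right) 12 = \left(-1 + 6 \cdot 9\right) \left(-6 + \left(-1 + 6 \cdot 9\right)\right) 12 = \left(-1 + 54\right) \left(-6 + \left(-1 + 54\right)\right) 12 = 53 \left(-6 + 53\right) 12 = 53 \cdot 47 \cdot 12 = 2491 \cdot 12 = 29892$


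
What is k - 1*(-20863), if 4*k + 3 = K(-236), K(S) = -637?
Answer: 20703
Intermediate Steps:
k = -160 (k = -3/4 + (1/4)*(-637) = -3/4 - 637/4 = -160)
k - 1*(-20863) = -160 - 1*(-20863) = -160 + 20863 = 20703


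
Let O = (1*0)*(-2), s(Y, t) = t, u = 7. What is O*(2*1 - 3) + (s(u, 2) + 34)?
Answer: 36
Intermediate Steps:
O = 0 (O = 0*(-2) = 0)
O*(2*1 - 3) + (s(u, 2) + 34) = 0*(2*1 - 3) + (2 + 34) = 0*(2 - 3) + 36 = 0*(-1) + 36 = 0 + 36 = 36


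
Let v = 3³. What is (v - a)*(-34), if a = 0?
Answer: -918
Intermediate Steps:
v = 27
(v - a)*(-34) = (27 - 1*0)*(-34) = (27 + 0)*(-34) = 27*(-34) = -918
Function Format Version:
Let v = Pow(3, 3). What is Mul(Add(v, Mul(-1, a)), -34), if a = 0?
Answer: -918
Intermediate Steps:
v = 27
Mul(Add(v, Mul(-1, a)), -34) = Mul(Add(27, Mul(-1, 0)), -34) = Mul(Add(27, 0), -34) = Mul(27, -34) = -918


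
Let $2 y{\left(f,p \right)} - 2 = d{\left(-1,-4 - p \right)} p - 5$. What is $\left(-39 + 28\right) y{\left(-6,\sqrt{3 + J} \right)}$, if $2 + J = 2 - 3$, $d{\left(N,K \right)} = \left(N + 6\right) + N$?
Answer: $\frac{33}{2} \approx 16.5$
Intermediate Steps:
$d{\left(N,K \right)} = 6 + 2 N$ ($d{\left(N,K \right)} = \left(6 + N\right) + N = 6 + 2 N$)
$J = -3$ ($J = -2 + \left(2 - 3\right) = -2 - 1 = -3$)
$y{\left(f,p \right)} = - \frac{3}{2} + 2 p$ ($y{\left(f,p \right)} = 1 + \frac{\left(6 + 2 \left(-1\right)\right) p - 5}{2} = 1 + \frac{\left(6 - 2\right) p - 5}{2} = 1 + \frac{4 p - 5}{2} = 1 + \frac{-5 + 4 p}{2} = 1 + \left(- \frac{5}{2} + 2 p\right) = - \frac{3}{2} + 2 p$)
$\left(-39 + 28\right) y{\left(-6,\sqrt{3 + J} \right)} = \left(-39 + 28\right) \left(- \frac{3}{2} + 2 \sqrt{3 - 3}\right) = - 11 \left(- \frac{3}{2} + 2 \sqrt{0}\right) = - 11 \left(- \frac{3}{2} + 2 \cdot 0\right) = - 11 \left(- \frac{3}{2} + 0\right) = \left(-11\right) \left(- \frac{3}{2}\right) = \frac{33}{2}$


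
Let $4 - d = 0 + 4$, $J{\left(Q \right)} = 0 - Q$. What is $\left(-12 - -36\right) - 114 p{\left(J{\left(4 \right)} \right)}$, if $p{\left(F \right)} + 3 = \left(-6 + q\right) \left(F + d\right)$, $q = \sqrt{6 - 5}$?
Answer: $-1914$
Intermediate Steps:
$q = 1$ ($q = \sqrt{1} = 1$)
$J{\left(Q \right)} = - Q$
$d = 0$ ($d = 4 - \left(0 + 4\right) = 4 - 4 = 0$)
$p{\left(F \right)} = -3 - 5 F$ ($p{\left(F \right)} = -3 + \left(-6 + 1\right) \left(F + 0\right) = -3 - 5 F$)
$\left(-12 - -36\right) - 114 p{\left(J{\left(4 \right)} \right)} = \left(-12 - -36\right) - 114 \left(-3 - 5 \left(\left(-1\right) 4\right)\right) = \left(-12 + 36\right) - 114 \left(-3 - -20\right) = 24 - 114 \left(-3 + 20\right) = 24 - 1938 = -1914$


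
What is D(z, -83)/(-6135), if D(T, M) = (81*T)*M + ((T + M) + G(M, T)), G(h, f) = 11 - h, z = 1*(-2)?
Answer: -897/409 ≈ -2.1932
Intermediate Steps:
z = -2
D(T, M) = 11 + T + 81*M*T (D(T, M) = (81*T)*M + ((T + M) + (11 - M)) = 81*M*T + ((M + T) + (11 - M)) = 81*M*T + (11 + T) = 11 + T + 81*M*T)
D(z, -83)/(-6135) = (11 - 2 + 81*(-83)*(-2))/(-6135) = (11 - 2 + 13446)*(-1/6135) = 13455*(-1/6135) = -897/409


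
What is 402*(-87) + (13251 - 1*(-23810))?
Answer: 2087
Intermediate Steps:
402*(-87) + (13251 - 1*(-23810)) = -34974 + (13251 + 23810) = -34974 + 37061 = 2087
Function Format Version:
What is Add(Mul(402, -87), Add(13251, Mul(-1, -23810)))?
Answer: 2087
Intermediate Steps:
Add(Mul(402, -87), Add(13251, Mul(-1, -23810))) = Add(-34974, Add(13251, 23810)) = Add(-34974, 37061) = 2087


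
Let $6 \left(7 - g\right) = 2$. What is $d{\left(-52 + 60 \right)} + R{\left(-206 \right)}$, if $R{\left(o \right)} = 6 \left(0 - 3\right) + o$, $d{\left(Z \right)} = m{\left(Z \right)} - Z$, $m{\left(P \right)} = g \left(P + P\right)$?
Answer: $- \frac{376}{3} \approx -125.33$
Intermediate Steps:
$g = \frac{20}{3}$ ($g = 7 - \frac{1}{3} = \frac{20}{3} \approx 6.6667$)
$m{\left(P \right)} = \frac{40 P}{3}$ ($m{\left(P \right)} = \frac{20 \left(P + P\right)}{3} = \frac{20 \cdot 2 P}{3} = \frac{40 P}{3}$)
$d{\left(Z \right)} = \frac{37 Z}{3}$ ($d{\left(Z \right)} = \frac{40 Z}{3} - Z = \frac{37 Z}{3}$)
$R{\left(o \right)} = -18 + o$ ($R{\left(o \right)} = 6 \left(0 - 3\right) + o = 6 \left(-3\right) + o = -18 + o$)
$d{\left(-52 + 60 \right)} + R{\left(-206 \right)} = \frac{37 \left(-52 + 60\right)}{3} - 224 = \frac{37}{3} \cdot 8 - 224 = \frac{296}{3} - 224 = - \frac{376}{3}$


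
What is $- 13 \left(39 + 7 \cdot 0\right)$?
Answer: $-507$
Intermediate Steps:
$- 13 \left(39 + 7 \cdot 0\right) = - 13 \left(39 + 0\right) = \left(-13\right) 39 = -507$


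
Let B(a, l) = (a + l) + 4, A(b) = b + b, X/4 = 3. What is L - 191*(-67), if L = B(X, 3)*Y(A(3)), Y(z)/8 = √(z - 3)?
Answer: 12797 + 152*√3 ≈ 13060.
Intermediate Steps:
X = 12 (X = 4*3 = 12)
A(b) = 2*b
Y(z) = 8*√(-3 + z) (Y(z) = 8*√(z - 3) = 8*√(-3 + z))
B(a, l) = 4 + a + l
L = 152*√3 (L = (4 + 12 + 3)*(8*√(-3 + 2*3)) = 19*(8*√(-3 + 6)) = 19*(8*√3) = 152*√3 ≈ 263.27)
L - 191*(-67) = 152*√3 - 191*(-67) = 152*√3 + 12797 = 12797 + 152*√3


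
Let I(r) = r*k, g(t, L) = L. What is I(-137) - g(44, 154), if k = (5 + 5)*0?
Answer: -154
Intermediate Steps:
k = 0 (k = 10*0 = 0)
I(r) = 0 (I(r) = r*0 = 0)
I(-137) - g(44, 154) = 0 - 1*154 = 0 - 154 = -154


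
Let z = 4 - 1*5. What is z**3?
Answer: -1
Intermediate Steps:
z = -1 (z = 4 - 5 = -1)
z**3 = (-1)**3 = -1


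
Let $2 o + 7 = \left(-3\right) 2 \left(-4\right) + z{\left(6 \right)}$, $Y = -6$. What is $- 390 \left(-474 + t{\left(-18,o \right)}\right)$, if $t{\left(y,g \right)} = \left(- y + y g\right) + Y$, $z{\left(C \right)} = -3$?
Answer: $229320$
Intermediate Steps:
$o = 7$ ($o = - \frac{7}{2} + \frac{\left(-3\right) 2 \left(-4\right) - 3}{2} = - \frac{7}{2} + \frac{\left(-6\right) \left(-4\right) - 3}{2} = - \frac{7}{2} + \frac{24 - 3}{2} = - \frac{7}{2} + \frac{1}{2} \cdot 21 = - \frac{7}{2} + \frac{21}{2} = 7$)
$t{\left(y,g \right)} = -6 - y + g y$ ($t{\left(y,g \right)} = \left(- y + y g\right) - 6 = \left(- y + g y\right) - 6 = -6 - y + g y$)
$- 390 \left(-474 + t{\left(-18,o \right)}\right) = - 390 \left(-474 - 114\right) = \left(-390\right) \left(-588\right) = 229320$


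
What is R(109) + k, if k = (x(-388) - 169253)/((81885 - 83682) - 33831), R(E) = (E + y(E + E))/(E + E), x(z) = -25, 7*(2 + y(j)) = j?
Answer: 12198771/2265347 ≈ 5.3849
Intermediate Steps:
y(j) = -2 + j/7
R(E) = (-2 + 9*E/7)/(2*E) (R(E) = (E + (-2 + (E + E)/7))/(E + E) = (E + (-2 + (2*E)/7))/((2*E)) = (E + (-2 + 2*E/7))*(1/(2*E)) = (-2 + 9*E/7)*(1/(2*E)) = (-2 + 9*E/7)/(2*E))
k = 28213/5938 (k = (-25 - 169253)/((81885 - 83682) - 33831) = -169278/(-1797 - 33831) = -169278/(-35628) = -169278*(-1/35628) = 28213/5938 ≈ 4.7513)
R(109) + k = (9/14 - 1/109) + 28213/5938 = 967/1526 + 28213/5938 = 12198771/2265347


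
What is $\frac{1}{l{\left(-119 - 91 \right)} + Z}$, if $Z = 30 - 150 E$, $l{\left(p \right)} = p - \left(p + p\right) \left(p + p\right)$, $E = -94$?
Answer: $- \frac{1}{162480} \approx -6.1546 \cdot 10^{-6}$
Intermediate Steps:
$l{\left(p \right)} = p - 4 p^{2}$ ($l{\left(p \right)} = p - 2 p 2 p = p - 4 p^{2}$)
$Z = 14130$ ($Z = 30 - -14100 = 30 + 14100 = 14130$)
$\frac{1}{l{\left(-119 - 91 \right)} + Z} = \frac{1}{\left(-119 - 91\right) \left(1 - 4 \left(-119 - 91\right)\right) + 14130} = \frac{1}{- 210 \left(1 - -840\right) + 14130} = \frac{1}{- 210 \left(1 + 840\right) + 14130} = \frac{1}{\left(-210\right) 841 + 14130} = \frac{1}{-176610 + 14130} = \frac{1}{-162480} = - \frac{1}{162480}$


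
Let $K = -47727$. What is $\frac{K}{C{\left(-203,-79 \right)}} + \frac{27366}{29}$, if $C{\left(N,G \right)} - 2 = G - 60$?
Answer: $\frac{5133225}{3973} \approx 1292.0$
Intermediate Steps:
$C{\left(N,G \right)} = -58 + G$ ($C{\left(N,G \right)} = 2 + \left(G - 60\right) = 2 + \left(-60 + G\right) = -58 + G$)
$\frac{K}{C{\left(-203,-79 \right)}} + \frac{27366}{29} = - \frac{47727}{-58 - 79} + \frac{27366}{29} = - \frac{47727}{-137} + 27366 \cdot \frac{1}{29} = \left(-47727\right) \left(- \frac{1}{137}\right) + \frac{27366}{29} = \frac{47727}{137} + \frac{27366}{29} = \frac{5133225}{3973}$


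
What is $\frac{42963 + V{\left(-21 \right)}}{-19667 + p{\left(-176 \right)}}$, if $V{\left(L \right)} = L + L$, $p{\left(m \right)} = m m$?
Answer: $\frac{42921}{11309} \approx 3.7953$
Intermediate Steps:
$p{\left(m \right)} = m^{2}$
$V{\left(L \right)} = 2 L$
$\frac{42963 + V{\left(-21 \right)}}{-19667 + p{\left(-176 \right)}} = \frac{42963 + 2 \left(-21\right)}{-19667 + \left(-176\right)^{2}} = \frac{42963 - 42}{-19667 + 30976} = \frac{42921}{11309}$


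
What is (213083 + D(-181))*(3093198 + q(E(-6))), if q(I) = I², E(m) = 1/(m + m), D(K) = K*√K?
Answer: 94911539171579/144 - 80621112853*I*√181/144 ≈ 6.5911e+11 - 7.5323e+9*I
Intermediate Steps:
D(K) = K^(3/2)
E(m) = 1/(2*m)
(213083 + D(-181))*(3093198 + q(E(-6))) = (213083 + (-181)^(3/2))*(3093198 + ((½)/(-6))²) = (213083 - 181*I*√181)*(3093198 + ((½)*(-⅙))²) = (213083 - 181*I*√181)*(3093198 + (-1/12)²) = (213083 - 181*I*√181)*(3093198 + 1/144) = (213083 - 181*I*√181)*(445420513/144) = 94911539171579/144 - 80621112853*I*√181/144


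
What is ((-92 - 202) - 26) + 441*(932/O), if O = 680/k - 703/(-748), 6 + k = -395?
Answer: -1958012432/3599 ≈ -5.4404e+5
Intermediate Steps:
k = -401 (k = -6 - 395 = -401)
O = -226737/299948 (O = 680/(-401) - 703/(-748) = 680*(-1/401) - 703*(-1/748) = -680/401 + 703/748 = -226737/299948 ≈ -0.75592)
((-92 - 202) - 26) + 441*(932/O) = ((-92 - 202) - 26) + 441*(932/(-226737/299948)) = (-294 - 26) + 441*(932*(-299948/226737)) = -320 + 441*(-279551536/226737) = -320 - 1956860752/3599 = -1958012432/3599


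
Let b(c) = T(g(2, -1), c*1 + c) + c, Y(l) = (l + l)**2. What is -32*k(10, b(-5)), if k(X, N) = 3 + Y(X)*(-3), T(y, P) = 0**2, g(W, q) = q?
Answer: 38304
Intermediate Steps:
Y(l) = 4*l**2 (Y(l) = (2*l)**2 = 4*l**2)
T(y, P) = 0
b(c) = c (b(c) = 0 + c = c)
k(X, N) = 3 - 12*X**2 (k(X, N) = 3 + (4*X**2)*(-3) = 3 - 12*X**2)
-32*k(10, b(-5)) = -32*(3 - 12*10**2) = -32*(3 - 12*100) = -32*(3 - 1200) = -32*(-1197) = 38304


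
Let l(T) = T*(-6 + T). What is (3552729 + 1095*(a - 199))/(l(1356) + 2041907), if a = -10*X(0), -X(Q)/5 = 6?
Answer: 3663324/3872507 ≈ 0.94598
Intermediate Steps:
X(Q) = -30 (X(Q) = -5*6 = -30)
a = 300 (a = -10*(-30) = 300)
(3552729 + 1095*(a - 199))/(l(1356) + 2041907) = (3552729 + 1095*(300 - 199))/(1356*(-6 + 1356) + 2041907) = (3552729 + 1095*101)/(1356*1350 + 2041907) = (3552729 + 110595)/(1830600 + 2041907) = 3663324/3872507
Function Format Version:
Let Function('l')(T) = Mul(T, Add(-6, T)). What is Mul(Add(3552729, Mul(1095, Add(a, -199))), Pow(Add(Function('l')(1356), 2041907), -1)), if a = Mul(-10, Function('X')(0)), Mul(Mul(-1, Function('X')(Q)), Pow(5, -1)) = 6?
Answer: Rational(3663324, 3872507) ≈ 0.94598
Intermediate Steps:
Function('X')(Q) = -30 (Function('X')(Q) = Mul(-5, 6) = -30)
a = 300 (a = Mul(-10, -30) = 300)
Mul(Add(3552729, Mul(1095, Add(a, -199))), Pow(Add(Function('l')(1356), 2041907), -1)) = Mul(Add(3552729, Mul(1095, Add(300, -199))), Pow(Add(Mul(1356, Add(-6, 1356)), 2041907), -1)) = Mul(Add(3552729, Mul(1095, 101)), Pow(Add(Mul(1356, 1350), 2041907), -1)) = Mul(Add(3552729, 110595), Pow(Add(1830600, 2041907), -1)) = Mul(3663324, Pow(3872507, -1)) = Mul(3663324, Rational(1, 3872507)) = Rational(3663324, 3872507)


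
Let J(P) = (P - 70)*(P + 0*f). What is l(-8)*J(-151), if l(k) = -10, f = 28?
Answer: -333710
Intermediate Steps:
J(P) = P*(-70 + P) (J(P) = (P - 70)*(P + 0*28) = (-70 + P)*(P + 0) = (-70 + P)*P = P*(-70 + P))
l(-8)*J(-151) = -(-1510)*(-70 - 151) = -(-1510)*(-221) = -10*33371 = -333710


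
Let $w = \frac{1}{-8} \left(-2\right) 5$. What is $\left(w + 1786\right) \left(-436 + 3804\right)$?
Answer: $6019458$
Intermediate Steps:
$w = \frac{5}{4}$ ($w = \left(- \frac{1}{8}\right) \left(-2\right) 5 = \frac{1}{4} \cdot 5 = \frac{5}{4} \approx 1.25$)
$\left(w + 1786\right) \left(-436 + 3804\right) = \left(\frac{5}{4} + 1786\right) \left(-436 + 3804\right) = \frac{7149}{4} \cdot 3368 = 6019458$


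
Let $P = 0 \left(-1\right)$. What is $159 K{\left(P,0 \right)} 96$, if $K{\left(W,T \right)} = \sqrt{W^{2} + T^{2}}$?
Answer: $0$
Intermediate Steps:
$P = 0$
$K{\left(W,T \right)} = \sqrt{T^{2} + W^{2}}$
$159 K{\left(P,0 \right)} 96 = 159 \sqrt{0^{2} + 0^{2}} \cdot 96 = 159 \sqrt{0 + 0} \cdot 96 = 159 \sqrt{0} \cdot 96 = 159 \cdot 0 \cdot 96 = 0 \cdot 96 = 0$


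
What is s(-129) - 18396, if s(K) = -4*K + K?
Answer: -18009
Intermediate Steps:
s(K) = -3*K
s(-129) - 18396 = -3*(-129) - 18396 = 387 - 18396 = -18009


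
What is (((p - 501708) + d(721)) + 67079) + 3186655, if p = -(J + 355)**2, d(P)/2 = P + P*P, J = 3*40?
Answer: 3567525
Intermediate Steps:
J = 120
d(P) = 2*P + 2*P**2 (d(P) = 2*(P + P*P) = 2*(P + P**2) = 2*P + 2*P**2)
p = -225625 (p = -(120 + 355)**2 = -1*475**2 = -1*225625 = -225625)
(((p - 501708) + d(721)) + 67079) + 3186655 = (((-225625 - 501708) + 2*721*(1 + 721)) + 67079) + 3186655 = ((-727333 + 2*721*722) + 67079) + 3186655 = ((-727333 + 1041124) + 67079) + 3186655 = (313791 + 67079) + 3186655 = 380870 + 3186655 = 3567525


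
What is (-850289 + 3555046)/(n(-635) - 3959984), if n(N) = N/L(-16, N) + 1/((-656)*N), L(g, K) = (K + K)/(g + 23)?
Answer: -1126693575920/1649569477079 ≈ -0.68302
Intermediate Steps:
L(g, K) = 2*K/(23 + g) (L(g, K) = (2*K)/(23 + g) = 2*K/(23 + g))
n(N) = 7/2 - 1/(656*N) (n(N) = N/((2*N/(23 - 16))) + 1/((-656)*N) = N/((2*N/7)) - 1/(656*N) = N*(7/(2*N)) - 1/(656*N) = 7/2 - 1/(656*N))
(-850289 + 3555046)/(n(-635) - 3959984) = (-850289 + 3555046)/((1/656)*(-1 + 2296*(-635))/(-635) - 3959984) = 2704757/((1/656)*(-1/635)*(-1 - 1457960) - 3959984) = 2704757/((1/656)*(-1/635)*(-1457961) - 3959984) = 2704757/(1457961/416560 - 3959984) = 2704757/(-1649569477079/416560) = 2704757*(-416560/1649569477079) = -1126693575920/1649569477079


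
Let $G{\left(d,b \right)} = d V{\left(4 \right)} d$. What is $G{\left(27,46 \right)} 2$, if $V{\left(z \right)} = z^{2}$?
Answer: $23328$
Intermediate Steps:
$G{\left(d,b \right)} = 16 d^{2}$ ($G{\left(d,b \right)} = d 4^{2} d = d 16 d = 16 d d = 16 d^{2}$)
$G{\left(27,46 \right)} 2 = 16 \cdot 27^{2} \cdot 2 = 16 \cdot 729 \cdot 2 = 11664 \cdot 2 = 23328$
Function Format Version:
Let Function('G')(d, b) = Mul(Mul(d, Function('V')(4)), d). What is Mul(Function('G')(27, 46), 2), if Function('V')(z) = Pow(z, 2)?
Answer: 23328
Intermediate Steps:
Function('G')(d, b) = Mul(16, Pow(d, 2)) (Function('G')(d, b) = Mul(Mul(d, Pow(4, 2)), d) = Mul(Mul(d, 16), d) = Mul(Mul(16, d), d) = Mul(16, Pow(d, 2)))
Mul(Function('G')(27, 46), 2) = Mul(Mul(16, Pow(27, 2)), 2) = Mul(Mul(16, 729), 2) = Mul(11664, 2) = 23328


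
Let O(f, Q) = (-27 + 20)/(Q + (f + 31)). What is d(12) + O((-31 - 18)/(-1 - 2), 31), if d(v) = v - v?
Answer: -21/235 ≈ -0.089362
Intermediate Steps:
O(f, Q) = -7/(31 + Q + f) (O(f, Q) = -7/(Q + (31 + f)) = -7/(31 + Q + f))
d(v) = 0
d(12) + O((-31 - 18)/(-1 - 2), 31) = 0 - 7/(31 + 31 + (-31 - 18)/(-1 - 2)) = 0 - 7/(31 + 31 - 49/(-3)) = 0 - 7/(31 + 31 - 49*(-⅓)) = 0 - 7/(31 + 31 + 49/3) = 0 - 7/235/3 = 0 - 7*3/235 = 0 - 21/235 = -21/235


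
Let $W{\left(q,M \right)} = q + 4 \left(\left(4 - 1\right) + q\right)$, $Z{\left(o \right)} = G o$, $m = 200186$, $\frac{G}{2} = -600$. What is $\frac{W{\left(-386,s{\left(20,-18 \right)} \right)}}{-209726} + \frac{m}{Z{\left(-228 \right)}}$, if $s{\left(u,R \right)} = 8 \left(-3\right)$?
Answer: $\frac{10627243459}{14345258400} \approx 0.74082$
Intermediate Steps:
$G = -1200$ ($G = 2 \left(-600\right) = -1200$)
$Z{\left(o \right)} = - 1200 o$
$s{\left(u,R \right)} = -24$
$W{\left(q,M \right)} = 12 + 5 q$ ($W{\left(q,M \right)} = q + 4 \left(3 + q\right) = q + \left(12 + 4 q\right) = 12 + 5 q$)
$\frac{W{\left(-386,s{\left(20,-18 \right)} \right)}}{-209726} + \frac{m}{Z{\left(-228 \right)}} = \frac{12 + 5 \left(-386\right)}{-209726} + \frac{200186}{\left(-1200\right) \left(-228\right)} = \left(12 - 1930\right) \left(- \frac{1}{209726}\right) + \frac{200186}{273600} = \left(-1918\right) \left(- \frac{1}{209726}\right) + 200186 \cdot \frac{1}{273600} = \frac{959}{104863} + \frac{100093}{136800} = \frac{10627243459}{14345258400}$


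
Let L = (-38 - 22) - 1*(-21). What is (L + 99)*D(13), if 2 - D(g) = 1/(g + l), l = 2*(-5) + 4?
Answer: 780/7 ≈ 111.43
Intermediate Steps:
l = -6 (l = -10 + 4 = -6)
D(g) = 2 - 1/(-6 + g) (D(g) = 2 - 1/(g - 6) = 2 - 1/(-6 + g))
L = -39 (L = -60 + 21 = -39)
(L + 99)*D(13) = (-39 + 99)*((-13 + 2*13)/(-6 + 13)) = 60*((-13 + 26)/7) = 60*((⅐)*13) = 60*(13/7) = 780/7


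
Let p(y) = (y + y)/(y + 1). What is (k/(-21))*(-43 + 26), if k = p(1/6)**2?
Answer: 68/1029 ≈ 0.066084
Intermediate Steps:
p(y) = 2*y/(1 + y) (p(y) = (2*y)/(1 + y) = 2*y/(1 + y))
k = 4/49 (k = (2/(6*(1 + 1/6)))**2 = (2*(1/6)/(1 + 1/6))**2 = (2*(1/6)/(7/6))**2 = (2*(1/6)*(6/7))**2 = (2/7)**2 = 4/49 ≈ 0.081633)
(k/(-21))*(-43 + 26) = ((4/49)/(-21))*(-43 + 26) = ((4/49)*(-1/21))*(-17) = -4/1029*(-17) = 68/1029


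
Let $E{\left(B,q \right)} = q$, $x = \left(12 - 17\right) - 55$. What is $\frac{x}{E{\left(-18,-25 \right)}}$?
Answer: $\frac{12}{5} \approx 2.4$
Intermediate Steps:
$x = -60$ ($x = -5 - 55 = -60$)
$\frac{x}{E{\left(-18,-25 \right)}} = - \frac{60}{-25} = \left(-60\right) \left(- \frac{1}{25}\right) = \frac{12}{5}$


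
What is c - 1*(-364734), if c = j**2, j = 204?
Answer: 406350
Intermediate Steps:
c = 41616 (c = 204**2 = 41616)
c - 1*(-364734) = 41616 - 1*(-364734) = 41616 + 364734 = 406350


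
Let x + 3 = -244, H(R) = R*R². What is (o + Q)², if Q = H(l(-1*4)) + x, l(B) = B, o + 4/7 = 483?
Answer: 1440000/49 ≈ 29388.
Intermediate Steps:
o = 3377/7 (o = -4/7 + 483 = 3377/7 ≈ 482.43)
H(R) = R³
x = -247 (x = -3 - 244 = -247)
Q = -311 (Q = (-1*4)³ - 247 = (-4)³ - 247 = -64 - 247 = -311)
(o + Q)² = (3377/7 - 311)² = (1200/7)² = 1440000/49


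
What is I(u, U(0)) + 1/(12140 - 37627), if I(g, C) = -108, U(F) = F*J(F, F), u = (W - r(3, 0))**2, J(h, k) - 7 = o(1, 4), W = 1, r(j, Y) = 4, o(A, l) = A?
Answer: -2752597/25487 ≈ -108.00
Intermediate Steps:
J(h, k) = 8 (J(h, k) = 7 + 1 = 8)
u = 9 (u = (1 - 1*4)**2 = (1 - 4)**2 = (-3)**2 = 9)
U(F) = 8*F (U(F) = F*8 = 8*F)
I(u, U(0)) + 1/(12140 - 37627) = -108 + 1/(12140 - 37627) = -108 + 1/(-25487) = -108 - 1/25487 = -2752597/25487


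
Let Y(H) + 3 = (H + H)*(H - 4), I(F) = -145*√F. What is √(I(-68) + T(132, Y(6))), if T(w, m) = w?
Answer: √(132 - 290*I*√17) ≈ 25.836 - 23.141*I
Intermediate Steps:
Y(H) = -3 + 2*H*(-4 + H) (Y(H) = -3 + (H + H)*(H - 4) = -3 + (2*H)*(-4 + H) = -3 + 2*H*(-4 + H))
√(I(-68) + T(132, Y(6))) = √(-290*I*√17 + 132) = √(132 - 290*I*√17)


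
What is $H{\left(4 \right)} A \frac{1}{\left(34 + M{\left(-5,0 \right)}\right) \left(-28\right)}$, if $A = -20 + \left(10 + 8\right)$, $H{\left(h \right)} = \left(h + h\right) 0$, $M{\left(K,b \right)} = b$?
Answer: $0$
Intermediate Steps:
$H{\left(h \right)} = 0$ ($H{\left(h \right)} = 2 h 0 = 0$)
$A = -2$ ($A = -20 + 18 = -2$)
$H{\left(4 \right)} A \frac{1}{\left(34 + M{\left(-5,0 \right)}\right) \left(-28\right)} = 0 \left(-2\right) \frac{1}{\left(34 + 0\right) \left(-28\right)} = 0 \cdot \frac{1}{34} \left(- \frac{1}{28}\right) = 0 \left(- \frac{1}{952}\right) = 0$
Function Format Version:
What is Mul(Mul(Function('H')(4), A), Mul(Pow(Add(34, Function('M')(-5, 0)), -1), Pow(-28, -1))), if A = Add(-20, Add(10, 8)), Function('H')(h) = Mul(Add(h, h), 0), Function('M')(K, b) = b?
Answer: 0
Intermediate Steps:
Function('H')(h) = 0 (Function('H')(h) = Mul(Mul(2, h), 0) = 0)
A = -2 (A = Add(-20, 18) = -2)
Mul(Mul(Function('H')(4), A), Mul(Pow(Add(34, Function('M')(-5, 0)), -1), Pow(-28, -1))) = Mul(Mul(0, -2), Mul(Pow(Add(34, 0), -1), Pow(-28, -1))) = Mul(0, Mul(Pow(34, -1), Rational(-1, 28))) = Mul(0, Mul(Rational(1, 34), Rational(-1, 28))) = Mul(0, Rational(-1, 952)) = 0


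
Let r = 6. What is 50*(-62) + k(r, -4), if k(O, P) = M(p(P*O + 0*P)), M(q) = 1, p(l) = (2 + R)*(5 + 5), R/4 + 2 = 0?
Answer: -3099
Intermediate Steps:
R = -8 (R = -8 + 4*0 = -8 + 0 = -8)
p(l) = -60 (p(l) = (2 - 8)*(5 + 5) = -6*10 = -60)
k(O, P) = 1
50*(-62) + k(r, -4) = 50*(-62) + 1 = -3100 + 1 = -3099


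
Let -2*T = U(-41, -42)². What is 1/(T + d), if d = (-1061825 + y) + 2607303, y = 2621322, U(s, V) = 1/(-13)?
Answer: 338/1408378399 ≈ 2.3999e-7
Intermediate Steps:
U(s, V) = -1/13
T = -1/338 (T = -(-1/13)²/2 = -½*1/169 = -1/338 ≈ -0.0029586)
d = 4166800 (d = (-1061825 + 2621322) + 2607303 = 1559497 + 2607303 = 4166800)
1/(T + d) = 1/(-1/338 + 4166800) = 1/(1408378399/338) = 338/1408378399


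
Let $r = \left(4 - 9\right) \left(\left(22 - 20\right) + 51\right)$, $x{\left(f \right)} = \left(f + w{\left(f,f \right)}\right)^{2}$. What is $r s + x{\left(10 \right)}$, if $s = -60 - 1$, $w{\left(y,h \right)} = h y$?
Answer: $28265$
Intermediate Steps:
$x{\left(f \right)} = \left(f + f^{2}\right)^{2}$ ($x{\left(f \right)} = \left(f + f f\right)^{2} = \left(f + f^{2}\right)^{2}$)
$r = -265$ ($r = - 5 \left(\left(22 - 20\right) + 51\right) = - 5 \left(2 + 51\right) = \left(-5\right) 53 = -265$)
$s = -61$ ($s = -60 - 1 = -61$)
$r s + x{\left(10 \right)} = \left(-265\right) \left(-61\right) + 10^{2} \left(1 + 10\right)^{2} = 16165 + 100 \cdot 11^{2} = 16165 + 100 \cdot 121 = 16165 + 12100 = 28265$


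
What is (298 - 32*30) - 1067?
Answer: -1729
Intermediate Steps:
(298 - 32*30) - 1067 = (298 - 960) - 1067 = -662 - 1067 = -1729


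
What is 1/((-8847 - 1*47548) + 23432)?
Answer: -1/32963 ≈ -3.0337e-5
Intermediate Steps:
1/((-8847 - 1*47548) + 23432) = 1/((-8847 - 47548) + 23432) = 1/(-56395 + 23432) = 1/(-32963) = -1/32963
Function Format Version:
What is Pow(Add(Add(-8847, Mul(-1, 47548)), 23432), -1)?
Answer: Rational(-1, 32963) ≈ -3.0337e-5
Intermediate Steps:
Pow(Add(Add(-8847, Mul(-1, 47548)), 23432), -1) = Pow(Add(Add(-8847, -47548), 23432), -1) = Pow(Add(-56395, 23432), -1) = Pow(-32963, -1) = Rational(-1, 32963)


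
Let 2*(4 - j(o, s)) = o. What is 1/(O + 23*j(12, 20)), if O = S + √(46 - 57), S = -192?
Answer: -238/56655 - I*√11/56655 ≈ -0.0042009 - 5.8541e-5*I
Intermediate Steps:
j(o, s) = 4 - o/2
O = -192 + I*√11 (O = -192 + √(46 - 57) = -192 + √(-11) = -192 + I*√11 ≈ -192.0 + 3.3166*I)
1/(O + 23*j(12, 20)) = 1/((-192 + I*√11) + 23*(4 - ½*12)) = 1/((-192 + I*√11) + 23*(4 - 6)) = 1/((-192 + I*√11) + 23*(-2)) = 1/((-192 + I*√11) - 46) = 1/(-238 + I*√11)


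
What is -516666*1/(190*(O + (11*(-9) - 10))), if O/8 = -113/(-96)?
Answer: 3099996/113525 ≈ 27.307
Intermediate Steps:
O = 113/12 (O = 8*(-113/(-96)) = 8*(-113*(-1/96)) = 8*(113/96) = 113/12 ≈ 9.4167)
-516666*1/(190*(O + (11*(-9) - 10))) = -516666*1/(190*(113/12 + (11*(-9) - 10))) = -516666*1/(190*(113/12 + (-99 - 10))) = -516666*1/(190*(113/12 - 109)) = -516666/(190*(-1195/12)) = -516666/(-113525/6) = -516666*(-6/113525) = 3099996/113525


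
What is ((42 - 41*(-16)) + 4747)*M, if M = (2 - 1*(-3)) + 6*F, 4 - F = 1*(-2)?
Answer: 223245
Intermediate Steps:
F = 6 (F = 4 - (-2) = 4 - 1*(-2) = 4 + 2 = 6)
M = 41 (M = (2 - 1*(-3)) + 6*6 = (2 + 3) + 36 = 5 + 36 = 41)
((42 - 41*(-16)) + 4747)*M = ((42 - 41*(-16)) + 4747)*41 = ((42 + 656) + 4747)*41 = (698 + 4747)*41 = 5445*41 = 223245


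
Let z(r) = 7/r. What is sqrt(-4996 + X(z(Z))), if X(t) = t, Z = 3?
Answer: I*sqrt(44943)/3 ≈ 70.666*I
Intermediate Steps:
sqrt(-4996 + X(z(Z))) = sqrt(-4996 + 7/3) = sqrt(-14981/3) = I*sqrt(44943)/3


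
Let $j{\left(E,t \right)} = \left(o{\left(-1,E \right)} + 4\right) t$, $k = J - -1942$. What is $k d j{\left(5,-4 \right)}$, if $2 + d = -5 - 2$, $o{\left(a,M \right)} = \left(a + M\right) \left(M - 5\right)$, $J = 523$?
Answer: $354960$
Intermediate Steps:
$o{\left(a,M \right)} = \left(-5 + M\right) \left(M + a\right)$ ($o{\left(a,M \right)} = \left(M + a\right) \left(-5 + M\right) = \left(-5 + M\right) \left(M + a\right)$)
$k = 2465$ ($k = 523 - -1942 = 523 + 1942 = 2465$)
$j{\left(E,t \right)} = t \left(9 + E^{2} - 6 E\right)$ ($j{\left(E,t \right)} = \left(\left(E^{2} - 5 E - -5 + E \left(-1\right)\right) + 4\right) t = \left(\left(E^{2} - 5 E + 5 - E\right) + 4\right) t = \left(\left(5 + E^{2} - 6 E\right) + 4\right) t = \left(9 + E^{2} - 6 E\right) t = t \left(9 + E^{2} - 6 E\right)$)
$d = -9$ ($d = -2 - 7 = -9$)
$k d j{\left(5,-4 \right)} = 2465 \left(- 9 \left(- 4 \left(9 + 5^{2} - 30\right)\right)\right) = 2465 \left(- 9 \left(- 4 \left(9 + 25 - 30\right)\right)\right) = 2465 \left(- 9 \left(\left(-4\right) 4\right)\right) = 2465 \left(\left(-9\right) \left(-16\right)\right) = 2465 \cdot 144 = 354960$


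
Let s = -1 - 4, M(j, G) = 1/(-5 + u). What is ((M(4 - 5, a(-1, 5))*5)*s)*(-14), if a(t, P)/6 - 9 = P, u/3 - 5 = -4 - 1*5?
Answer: -350/17 ≈ -20.588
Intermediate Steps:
u = -12 (u = 15 + 3*(-4 - 1*5) = 15 + 3*(-4 - 5) = 15 + 3*(-9) = 15 - 27 = -12)
a(t, P) = 54 + 6*P
M(j, G) = -1/17 (M(j, G) = 1/(-5 - 12) = 1/(-17) = -1/17)
s = -5
((M(4 - 5, a(-1, 5))*5)*s)*(-14) = (-1/17*5*(-5))*(-14) = -5/17*(-5)*(-14) = (25/17)*(-14) = -350/17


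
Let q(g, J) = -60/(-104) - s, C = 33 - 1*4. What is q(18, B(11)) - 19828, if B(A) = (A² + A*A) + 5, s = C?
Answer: -516267/26 ≈ -19856.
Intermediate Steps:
C = 29 (C = 33 - 4 = 29)
s = 29
B(A) = 5 + 2*A² (B(A) = (A² + A²) + 5 = 2*A² + 5 = 5 + 2*A²)
q(g, J) = -739/26 (q(g, J) = -60/(-104) - 1*29 = -60*(-1/104) - 29 = 15/26 - 29 = -739/26)
q(18, B(11)) - 19828 = -739/26 - 19828 = -516267/26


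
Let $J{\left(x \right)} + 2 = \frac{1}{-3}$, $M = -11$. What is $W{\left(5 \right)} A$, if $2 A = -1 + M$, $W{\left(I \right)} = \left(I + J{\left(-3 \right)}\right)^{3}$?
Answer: $- \frac{1024}{9} \approx -113.78$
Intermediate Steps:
$J{\left(x \right)} = - \frac{7}{3}$ ($J{\left(x \right)} = -2 + \frac{1}{-3} = -2 - \frac{1}{3} = - \frac{7}{3}$)
$W{\left(I \right)} = \left(- \frac{7}{3} + I\right)^{3}$ ($W{\left(I \right)} = \left(I - \frac{7}{3}\right)^{3} = \left(- \frac{7}{3} + I\right)^{3}$)
$A = -6$ ($A = \frac{-1 - 11}{2} = \frac{1}{2} \left(-12\right) = -6$)
$W{\left(5 \right)} A = \frac{\left(-7 + 3 \cdot 5\right)^{3}}{27} \left(-6\right) = \frac{\left(-7 + 15\right)^{3}}{27} \left(-6\right) = \frac{8^{3}}{27} \left(-6\right) = \frac{1}{27} \cdot 512 \left(-6\right) = \frac{512}{27} \left(-6\right) = - \frac{1024}{9}$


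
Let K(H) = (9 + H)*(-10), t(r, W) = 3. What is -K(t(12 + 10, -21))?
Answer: 120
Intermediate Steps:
K(H) = -90 - 10*H
-K(t(12 + 10, -21)) = -(-90 - 10*3) = -(-90 - 30) = -1*(-120) = 120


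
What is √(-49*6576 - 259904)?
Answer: 4*I*√36383 ≈ 762.97*I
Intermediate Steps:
√(-49*6576 - 259904) = √(-322224 - 259904) = √(-582128) = 4*I*√36383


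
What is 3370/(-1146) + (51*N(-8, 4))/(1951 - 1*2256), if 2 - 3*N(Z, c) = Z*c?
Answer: -845119/174765 ≈ -4.8357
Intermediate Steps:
N(Z, c) = 2/3 - Z*c/3
3370/(-1146) + (51*N(-8, 4))/(1951 - 1*2256) = 3370/(-1146) + (51*(2/3 - 1/3*(-8)*4))/(1951 - 1*2256) = 3370*(-1/1146) + (51*(2/3 + 32/3))/(1951 - 2256) = -1685/573 + (51*(34/3))/(-305) = -1685/573 + 578*(-1/305) = -1685/573 - 578/305 = -845119/174765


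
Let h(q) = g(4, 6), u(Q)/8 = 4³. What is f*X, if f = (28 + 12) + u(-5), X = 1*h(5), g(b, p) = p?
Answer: 3312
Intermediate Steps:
u(Q) = 512 (u(Q) = 8*4³ = 8*64 = 512)
h(q) = 6
X = 6 (X = 1*6 = 6)
f = 552 (f = (28 + 12) + 512 = 40 + 512 = 552)
f*X = 552*6 = 3312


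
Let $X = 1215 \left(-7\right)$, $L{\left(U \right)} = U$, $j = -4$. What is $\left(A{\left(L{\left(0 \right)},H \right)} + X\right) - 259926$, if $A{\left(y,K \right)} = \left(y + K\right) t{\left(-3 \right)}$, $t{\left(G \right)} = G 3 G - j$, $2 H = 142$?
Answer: $-266230$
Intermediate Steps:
$H = 71$ ($H = \frac{1}{2} \cdot 142 = 71$)
$t{\left(G \right)} = 4 + 3 G^{2}$ ($t{\left(G \right)} = G 3 G - -4 = 3 G G + 4 = 3 G^{2} + 4 = 4 + 3 G^{2}$)
$A{\left(y,K \right)} = 31 K + 31 y$ ($A{\left(y,K \right)} = \left(y + K\right) \left(4 + 3 \left(-3\right)^{2}\right) = \left(K + y\right) \left(4 + 3 \cdot 9\right) = \left(K + y\right) \left(4 + 27\right) = \left(K + y\right) 31 = 31 K + 31 y$)
$X = -8505$
$\left(A{\left(L{\left(0 \right)},H \right)} + X\right) - 259926 = \left(\left(31 \cdot 71 + 31 \cdot 0\right) - 8505\right) - 259926 = \left(\left(2201 + 0\right) - 8505\right) - 259926 = \left(2201 - 8505\right) - 259926 = -6304 - 259926 = -266230$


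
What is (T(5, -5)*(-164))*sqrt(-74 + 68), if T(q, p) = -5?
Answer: 820*I*sqrt(6) ≈ 2008.6*I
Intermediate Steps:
(T(5, -5)*(-164))*sqrt(-74 + 68) = (-5*(-164))*sqrt(-74 + 68) = 820*sqrt(-6) = 820*(I*sqrt(6)) = 820*I*sqrt(6)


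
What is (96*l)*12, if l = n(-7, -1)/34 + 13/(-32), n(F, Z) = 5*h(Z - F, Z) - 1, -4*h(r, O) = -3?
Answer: -6372/17 ≈ -374.82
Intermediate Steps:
h(r, O) = 3/4 (h(r, O) = -1/4*(-3) = 3/4)
n(F, Z) = 11/4 (n(F, Z) = 5*(3/4) - 1 = 15/4 - 1 = 11/4)
l = -177/544 (l = (11/4)/34 + 13/(-32) = (11/4)*(1/34) + 13*(-1/32) = 11/136 - 13/32 = -177/544 ≈ -0.32537)
(96*l)*12 = (96*(-177/544))*12 = -531/17*12 = -6372/17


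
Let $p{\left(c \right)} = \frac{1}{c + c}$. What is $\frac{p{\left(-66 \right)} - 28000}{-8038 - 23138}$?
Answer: $\frac{3696001}{4115232} \approx 0.89813$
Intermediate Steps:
$p{\left(c \right)} = \frac{1}{2 c}$
$\frac{p{\left(-66 \right)} - 28000}{-8038 - 23138} = \frac{\frac{1}{2 \left(-66\right)} - 28000}{-8038 - 23138} = \frac{\frac{1}{2} \left(- \frac{1}{66}\right) - 28000}{-31176} = \left(- \frac{1}{132} - 28000\right) \left(- \frac{1}{31176}\right) = \left(- \frac{3696001}{132}\right) \left(- \frac{1}{31176}\right) = \frac{3696001}{4115232}$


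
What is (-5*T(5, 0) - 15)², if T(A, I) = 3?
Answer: 900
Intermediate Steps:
(-5*T(5, 0) - 15)² = (-5*3 - 15)² = (-15 - 15)² = (-30)² = 900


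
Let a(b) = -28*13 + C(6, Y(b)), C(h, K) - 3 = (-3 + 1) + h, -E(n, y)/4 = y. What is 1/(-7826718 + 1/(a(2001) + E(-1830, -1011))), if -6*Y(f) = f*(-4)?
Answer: -3687/28857109265 ≈ -1.2777e-7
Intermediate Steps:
Y(f) = 2*f/3 (Y(f) = -f*(-4)/6 = -(-2)*f/3 = 2*f/3)
E(n, y) = -4*y
C(h, K) = 1 + h (C(h, K) = 3 + ((-3 + 1) + h) = 3 + (-2 + h) = 1 + h)
a(b) = -357 (a(b) = -28*13 + (1 + 6) = -364 + 7 = -357)
1/(-7826718 + 1/(a(2001) + E(-1830, -1011))) = 1/(-7826718 + 1/(-357 - 4*(-1011))) = 1/(-7826718 + 1/(-357 + 4044)) = 1/(-7826718 + 1/3687) = 1/(-28857109265/3687) = -3687/28857109265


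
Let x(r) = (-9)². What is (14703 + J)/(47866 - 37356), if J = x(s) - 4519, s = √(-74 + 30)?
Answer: 2053/2102 ≈ 0.97669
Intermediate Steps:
s = 2*I*√11 (s = √(-44) = 2*I*√11 ≈ 6.6332*I)
x(r) = 81
J = -4438 (J = 81 - 4519 = -4438)
(14703 + J)/(47866 - 37356) = (14703 - 4438)/(47866 - 37356) = 10265/10510 = 10265*(1/10510) = 2053/2102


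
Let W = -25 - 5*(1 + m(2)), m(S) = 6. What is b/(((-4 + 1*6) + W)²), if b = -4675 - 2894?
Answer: -9/4 ≈ -2.2500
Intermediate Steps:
W = -60 (W = -25 - 5*(1 + 6) = -25 - 5*7 = -25 - 35 = -60)
b = -7569
b/(((-4 + 1*6) + W)²) = -7569/((-4 + 1*6) - 60)² = -7569/((-4 + 6) - 60)² = -7569/(2 - 60)² = -7569/((-58)²) = -7569/3364 = -7569*1/3364 = -9/4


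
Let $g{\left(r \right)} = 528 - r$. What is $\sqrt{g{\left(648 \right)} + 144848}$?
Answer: $2 \sqrt{36182} \approx 380.43$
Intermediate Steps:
$\sqrt{g{\left(648 \right)} + 144848} = \sqrt{\left(528 - 648\right) + 144848} = \sqrt{-120 + 144848} = \sqrt{144728} = 2 \sqrt{36182}$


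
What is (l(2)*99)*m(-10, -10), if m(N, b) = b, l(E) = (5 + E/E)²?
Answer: -35640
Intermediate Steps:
l(E) = 36 (l(E) = (5 + 1)² = 6² = 36)
(l(2)*99)*m(-10, -10) = (36*99)*(-10) = 3564*(-10) = -35640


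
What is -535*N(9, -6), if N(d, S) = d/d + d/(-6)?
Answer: 535/2 ≈ 267.50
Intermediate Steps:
N(d, S) = 1 - d/6 (N(d, S) = 1 + d*(-1/6) = 1 - d/6)
-535*N(9, -6) = -535*(1 - 1/6*9) = -535*(1 - 3/2) = -535*(-1/2) = 535/2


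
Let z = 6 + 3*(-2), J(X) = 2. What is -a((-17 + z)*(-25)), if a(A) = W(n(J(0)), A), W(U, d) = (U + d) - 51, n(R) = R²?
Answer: -378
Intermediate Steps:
W(U, d) = -51 + U + d
z = 0 (z = 6 - 6 = 0)
a(A) = -47 + A (a(A) = -51 + 2² + A = -51 + 4 + A = -47 + A)
-a((-17 + z)*(-25)) = -(-47 + (-17 + 0)*(-25)) = -(-47 - 17*(-25)) = -(-47 + 425) = -1*378 = -378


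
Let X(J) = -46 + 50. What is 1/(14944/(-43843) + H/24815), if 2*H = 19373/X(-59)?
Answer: -8703712360/2117312441 ≈ -4.1107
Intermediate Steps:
X(J) = 4
H = 19373/8 (H = (19373/4)/2 = (19373*(¼))/2 = (½)*(19373/4) = 19373/8 ≈ 2421.6)
1/(14944/(-43843) + H/24815) = 1/(14944/(-43843) + (19373/8)/24815) = 1/(14944*(-1/43843) + (19373/8)*(1/24815)) = 1/(-14944/43843 + 19373/198520) = 1/(-2117312441/8703712360) = -8703712360/2117312441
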